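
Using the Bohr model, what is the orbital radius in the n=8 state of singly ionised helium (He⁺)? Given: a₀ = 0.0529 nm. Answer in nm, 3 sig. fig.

r_n = n²a₀/Z = 8² × 0.0529 / 2
    = 64 × 0.0529 / 2 = 1.69 nm

1.69 nm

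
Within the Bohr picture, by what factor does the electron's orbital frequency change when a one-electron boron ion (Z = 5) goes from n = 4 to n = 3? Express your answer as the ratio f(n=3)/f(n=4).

f ∝ Z^2 · n^-3; with Z fixed, f ∝ n^-3.
f(n=3)/f(n=4) = (3/4)^-3 = 64/27

64/27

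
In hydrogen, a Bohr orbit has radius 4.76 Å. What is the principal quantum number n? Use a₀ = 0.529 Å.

3

r_n = n²a₀/Z ⇒ n² = rZ/a₀ = 4.76 × 1 / 0.529 ≈ 9.00
n = 3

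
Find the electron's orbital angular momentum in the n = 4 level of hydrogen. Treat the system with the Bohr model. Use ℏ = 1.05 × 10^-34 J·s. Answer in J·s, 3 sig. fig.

4.20 × 10^-34 J·s

L_n = nℏ = 4 × 1.05 × 10^-34 = 4.20 × 10^-34 J·s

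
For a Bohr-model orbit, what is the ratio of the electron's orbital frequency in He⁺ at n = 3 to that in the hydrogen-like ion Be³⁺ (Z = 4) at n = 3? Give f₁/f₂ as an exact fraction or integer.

1/4

f ∝ Z^2 · n^-3
f₁/f₂ = (2/4)^2 · (3/3)^-3 = 1/4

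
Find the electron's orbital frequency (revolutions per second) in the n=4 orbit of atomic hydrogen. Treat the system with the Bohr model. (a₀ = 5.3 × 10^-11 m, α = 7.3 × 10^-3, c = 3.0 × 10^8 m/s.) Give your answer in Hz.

r = n²a₀/Z = 8.5 × 10^-10 m, v = Zαc/n = 5.5 × 10^5 m/s
f = v/(2πr) = 1.0 × 10^14 Hz

1.0 × 10^14 Hz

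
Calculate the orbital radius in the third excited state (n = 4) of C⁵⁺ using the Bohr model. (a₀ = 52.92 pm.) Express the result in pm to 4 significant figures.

r_n = n²a₀/Z = 4² × 52.92 / 6
    = 16 × 52.92 / 6 = 141.1 pm

141.1 pm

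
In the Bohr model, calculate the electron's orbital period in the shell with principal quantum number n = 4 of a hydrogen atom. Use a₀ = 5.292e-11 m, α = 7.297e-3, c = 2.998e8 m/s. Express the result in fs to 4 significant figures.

9.728 fs

r = n²a₀/Z = 4²·5.292e-11/1 = 8.467e-10 m
v = Zαc/n = 1·0.007297·2.998e8/4 = 5.469e5 m/s
T = 2πr/v = 9.728e-15 s = 9.728 fs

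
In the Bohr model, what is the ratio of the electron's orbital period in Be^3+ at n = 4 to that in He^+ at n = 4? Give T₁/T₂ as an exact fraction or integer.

T ∝ Z^-2 · n^3
T₁/T₂ = (4/2)^-2 · (4/4)^3 = 1/4

1/4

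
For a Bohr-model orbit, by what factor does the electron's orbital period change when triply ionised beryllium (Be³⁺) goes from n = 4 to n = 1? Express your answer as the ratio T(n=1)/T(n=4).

1/64

T ∝ Z^-2 · n^3; with Z fixed, T ∝ n^3.
T(n=1)/T(n=4) = (1/4)^3 = 1/64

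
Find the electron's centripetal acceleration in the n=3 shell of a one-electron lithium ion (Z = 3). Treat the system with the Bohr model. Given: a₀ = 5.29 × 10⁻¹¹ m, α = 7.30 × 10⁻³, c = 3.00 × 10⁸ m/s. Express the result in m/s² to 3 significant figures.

r = n²a₀/Z = 1.59 × 10⁻¹⁰ m, v = Zαc/n = 2.19 × 10⁶ m/s
a = v²/r = (2.19 × 10⁶)² / 1.59 × 10⁻¹⁰ = 3.02 × 10²² m/s²

3.02 × 10²² m/s²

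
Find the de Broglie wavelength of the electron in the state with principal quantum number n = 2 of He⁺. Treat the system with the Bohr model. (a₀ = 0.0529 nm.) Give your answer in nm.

The Bohr quantisation condition is nλ = 2πr_n.
r_n = n²a₀/Z = 0.106 nm
λ = 2πr_n/n = 2π·0.106/2 = 0.332 nm

0.332 nm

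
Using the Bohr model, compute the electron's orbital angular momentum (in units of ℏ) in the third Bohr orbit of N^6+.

3

L_n = nℏ, so L/ℏ = n = 3.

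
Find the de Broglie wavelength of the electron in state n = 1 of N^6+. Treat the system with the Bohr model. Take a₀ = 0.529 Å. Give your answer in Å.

0.475 Å

The Bohr quantisation condition is nλ = 2πr_n.
r_n = n²a₀/Z = 0.0756 Å
λ = 2πr_n/n = 2π·0.0756/1 = 0.475 Å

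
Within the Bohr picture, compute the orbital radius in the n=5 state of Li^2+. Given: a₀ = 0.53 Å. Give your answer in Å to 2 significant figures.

r_n = n²a₀/Z = 5² × 0.53 / 3
    = 25 × 0.53 / 3 = 4.4 Å

4.4 Å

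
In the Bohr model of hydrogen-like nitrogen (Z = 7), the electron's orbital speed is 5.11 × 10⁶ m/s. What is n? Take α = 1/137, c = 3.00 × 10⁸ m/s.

v_n = Zαc/n ⇒ n = Zαc/v = 7 × 0.00730 × 3.00 × 10⁸ / 5.11 × 10⁶ ≈ 3.00
n = 3

3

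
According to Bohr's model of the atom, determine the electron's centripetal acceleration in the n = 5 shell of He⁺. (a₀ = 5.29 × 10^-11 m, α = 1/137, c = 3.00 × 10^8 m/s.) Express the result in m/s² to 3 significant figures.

1.16 × 10^21 m/s²

r = n²a₀/Z = 6.61 × 10^-10 m, v = Zαc/n = 8.76 × 10^5 m/s
a = v²/r = (8.76 × 10^5)² / 6.61 × 10^-10 = 1.16 × 10^21 m/s²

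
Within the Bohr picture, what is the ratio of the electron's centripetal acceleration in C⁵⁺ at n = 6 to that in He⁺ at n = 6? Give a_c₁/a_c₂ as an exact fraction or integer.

a_c ∝ Z^3 · n^-4
a_c₁/a_c₂ = (6/2)^3 · (6/6)^-4 = 27

27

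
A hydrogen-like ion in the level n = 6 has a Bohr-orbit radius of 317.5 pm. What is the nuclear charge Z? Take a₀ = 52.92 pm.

6

r_n = n²a₀/Z ⇒ Z = n²a₀/r = 6² × 52.92 / 317.5 ≈ 6.00
Z = 6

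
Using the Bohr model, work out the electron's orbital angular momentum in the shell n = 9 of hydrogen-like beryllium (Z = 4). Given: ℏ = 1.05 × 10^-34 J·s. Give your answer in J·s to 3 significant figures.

L_n = nℏ = 9 × 1.05 × 10^-34 = 9.45 × 10^-34 J·s

9.45 × 10^-34 J·s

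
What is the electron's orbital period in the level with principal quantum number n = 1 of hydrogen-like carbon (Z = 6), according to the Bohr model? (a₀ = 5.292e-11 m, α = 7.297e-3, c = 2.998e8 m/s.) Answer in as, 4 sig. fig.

r = n²a₀/Z = 1²·5.292e-11/6 = 8.820e-12 m
v = Zαc/n = 6·0.007297·2.998e8/1 = 1.313e7 m/s
T = 2πr/v = 4.222e-18 s = 4.222 as

4.222 as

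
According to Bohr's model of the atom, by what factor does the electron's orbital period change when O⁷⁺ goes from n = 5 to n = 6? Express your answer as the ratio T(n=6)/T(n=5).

T ∝ Z^-2 · n^3; with Z fixed, T ∝ n^3.
T(n=6)/T(n=5) = (6/5)^3 = 216/125

216/125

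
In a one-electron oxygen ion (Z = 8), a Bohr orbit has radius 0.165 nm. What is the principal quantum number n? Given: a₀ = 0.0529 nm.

5

r_n = n²a₀/Z ⇒ n² = rZ/a₀ = 0.165 × 8 / 0.0529 ≈ 24.95
n = 5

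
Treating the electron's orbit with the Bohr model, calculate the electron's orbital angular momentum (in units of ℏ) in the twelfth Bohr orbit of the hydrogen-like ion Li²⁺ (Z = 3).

12

L_n = nℏ, so L/ℏ = n = 12.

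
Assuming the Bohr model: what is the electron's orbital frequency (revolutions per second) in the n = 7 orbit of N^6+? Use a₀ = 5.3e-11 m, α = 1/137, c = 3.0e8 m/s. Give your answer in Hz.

9.4e14 Hz

r = n²a₀/Z = 3.7e-10 m, v = Zαc/n = 2.2e6 m/s
f = v/(2πr) = 9.4e14 Hz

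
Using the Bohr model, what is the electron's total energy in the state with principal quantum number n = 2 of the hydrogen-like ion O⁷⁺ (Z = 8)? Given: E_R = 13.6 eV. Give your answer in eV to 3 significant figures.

-218 eV

E_n = −E_R·Z²/n² = −13.6 × 8²/2² = -218 eV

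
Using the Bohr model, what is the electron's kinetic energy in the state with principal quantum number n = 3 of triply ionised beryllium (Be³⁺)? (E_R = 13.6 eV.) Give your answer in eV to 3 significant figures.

For a Coulomb orbit the virial theorem gives K = −E_n.
E_n = −E_R·Z²/n², so K = E_R·Z²/n² = 13.6 × 4²/3² = 24.2 eV

24.2 eV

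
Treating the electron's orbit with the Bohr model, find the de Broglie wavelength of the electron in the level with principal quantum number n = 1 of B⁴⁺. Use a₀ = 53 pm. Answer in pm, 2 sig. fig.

67 pm

The Bohr quantisation condition is nλ = 2πr_n.
r_n = n²a₀/Z = 11 pm
λ = 2πr_n/n = 2π·11/1 = 67 pm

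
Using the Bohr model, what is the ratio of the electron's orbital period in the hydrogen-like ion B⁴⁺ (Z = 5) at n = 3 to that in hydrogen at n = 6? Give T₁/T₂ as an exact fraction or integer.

1/200

T ∝ Z^-2 · n^3
T₁/T₂ = (5/1)^-2 · (3/6)^3 = 1/200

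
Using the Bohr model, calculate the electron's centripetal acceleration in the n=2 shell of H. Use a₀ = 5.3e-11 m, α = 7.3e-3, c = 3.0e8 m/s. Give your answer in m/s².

5.7e21 m/s²

r = n²a₀/Z = 2.1e-10 m, v = Zαc/n = 1.1e6 m/s
a = v²/r = (1.1e6)² / 2.1e-10 = 5.7e21 m/s²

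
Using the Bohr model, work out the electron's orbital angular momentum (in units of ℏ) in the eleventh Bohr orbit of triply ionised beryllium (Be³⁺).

L_n = nℏ, so L/ℏ = n = 11.

11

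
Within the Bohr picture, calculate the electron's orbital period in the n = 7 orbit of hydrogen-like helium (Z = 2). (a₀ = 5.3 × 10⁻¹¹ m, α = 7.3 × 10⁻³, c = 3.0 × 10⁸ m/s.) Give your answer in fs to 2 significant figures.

13 fs

r = n²a₀/Z = 7²·5.3 × 10⁻¹¹/2 = 1.3 × 10⁻⁹ m
v = Zαc/n = 2·0.0073·3.0 × 10⁸/7 = 6.3 × 10⁵ m/s
T = 2πr/v = 1.3 × 10⁻¹⁴ s = 13 fs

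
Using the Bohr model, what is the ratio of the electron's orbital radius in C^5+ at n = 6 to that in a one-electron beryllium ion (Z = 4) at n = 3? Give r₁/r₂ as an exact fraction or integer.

r ∝ Z^-1 · n^2
r₁/r₂ = (6/4)^-1 · (6/3)^2 = 8/3

8/3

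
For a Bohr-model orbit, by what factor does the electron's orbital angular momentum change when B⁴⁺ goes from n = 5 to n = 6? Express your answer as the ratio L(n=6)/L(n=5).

6/5

L = nℏ depends only on n, so L ∝ n.
L(n=6)/L(n=5) = (6/5)^1 = 6/5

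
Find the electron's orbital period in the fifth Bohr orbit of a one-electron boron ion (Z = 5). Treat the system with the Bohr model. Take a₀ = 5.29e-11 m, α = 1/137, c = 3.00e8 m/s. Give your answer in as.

r = n²a₀/Z = 5²·5.29e-11/5 = 2.64e-10 m
v = Zαc/n = 5·0.00730·3.00e8/5 = 2.19e6 m/s
T = 2πr/v = 7.59e-16 s = 759 as

759 as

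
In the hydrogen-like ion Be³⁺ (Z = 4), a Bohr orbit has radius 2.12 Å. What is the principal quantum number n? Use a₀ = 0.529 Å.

4

r_n = n²a₀/Z ⇒ n² = rZ/a₀ = 2.12 × 4 / 0.529 ≈ 16.03
n = 4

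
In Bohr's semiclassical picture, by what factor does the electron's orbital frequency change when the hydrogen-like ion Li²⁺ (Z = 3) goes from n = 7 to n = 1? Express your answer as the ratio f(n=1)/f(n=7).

343

f ∝ Z^2 · n^-3; with Z fixed, f ∝ n^-3.
f(n=1)/f(n=7) = (1/7)^-3 = 343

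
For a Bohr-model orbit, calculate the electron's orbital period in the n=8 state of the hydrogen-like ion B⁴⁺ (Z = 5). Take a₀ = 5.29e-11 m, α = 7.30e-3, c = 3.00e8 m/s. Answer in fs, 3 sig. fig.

r = n²a₀/Z = 8²·5.29e-11/5 = 6.77e-10 m
v = Zαc/n = 5·0.00730·3.00e8/8 = 1.37e6 m/s
T = 2πr/v = 3.11e-15 s = 3.11 fs

3.11 fs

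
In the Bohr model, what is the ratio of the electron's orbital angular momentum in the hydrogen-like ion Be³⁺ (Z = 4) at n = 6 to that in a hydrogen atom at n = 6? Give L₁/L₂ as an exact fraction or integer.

1

L = nℏ is independent of Z.
L₁/L₂ = n₁/n₂ = 6/6 = 1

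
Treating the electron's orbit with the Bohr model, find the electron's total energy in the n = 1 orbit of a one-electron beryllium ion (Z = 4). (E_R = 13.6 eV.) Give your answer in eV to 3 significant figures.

-218 eV

E_n = −E_R·Z²/n² = −13.6 × 4²/1² = -218 eV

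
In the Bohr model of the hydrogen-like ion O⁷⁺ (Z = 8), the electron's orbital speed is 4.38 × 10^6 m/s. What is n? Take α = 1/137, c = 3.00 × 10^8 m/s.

4

v_n = Zαc/n ⇒ n = Zαc/v = 8 × 0.00730 × 3.00 × 10^8 / 4.38 × 10^6 ≈ 4.00
n = 4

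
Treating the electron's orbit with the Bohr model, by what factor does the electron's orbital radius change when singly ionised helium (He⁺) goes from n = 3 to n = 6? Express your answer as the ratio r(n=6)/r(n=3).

4

r ∝ Z^-1 · n^2; with Z fixed, r ∝ n^2.
r(n=6)/r(n=3) = (6/3)^2 = 4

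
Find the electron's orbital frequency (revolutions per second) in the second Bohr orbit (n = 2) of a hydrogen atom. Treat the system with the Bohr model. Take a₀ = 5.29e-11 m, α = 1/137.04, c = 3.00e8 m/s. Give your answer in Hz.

8.23e14 Hz

r = n²a₀/Z = 2.12e-10 m, v = Zαc/n = 1.09e6 m/s
f = v/(2πr) = 8.23e14 Hz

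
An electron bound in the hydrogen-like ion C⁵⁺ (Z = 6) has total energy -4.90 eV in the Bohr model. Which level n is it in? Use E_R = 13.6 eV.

10

E_n = −E_R Z²/n² ⇒ n² = E_R Z²/(−E_n) = 13.6 × 6² / 4.90 ≈ 99.92
n = 10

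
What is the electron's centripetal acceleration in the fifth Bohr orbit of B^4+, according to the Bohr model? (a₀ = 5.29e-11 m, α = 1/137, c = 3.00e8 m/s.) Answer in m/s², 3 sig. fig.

r = n²a₀/Z = 2.64e-10 m, v = Zαc/n = 2.19e6 m/s
a = v²/r = (2.19e6)² / 2.64e-10 = 1.81e22 m/s²

1.81e22 m/s²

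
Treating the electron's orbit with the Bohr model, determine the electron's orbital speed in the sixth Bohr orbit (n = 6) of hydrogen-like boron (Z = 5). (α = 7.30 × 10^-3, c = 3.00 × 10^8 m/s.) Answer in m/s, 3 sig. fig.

v_n = Zαc/n = 5 × 0.00730 × 3.00 × 10^8 / 6
    = 1.82 × 10^6 m/s

1.82 × 10^6 m/s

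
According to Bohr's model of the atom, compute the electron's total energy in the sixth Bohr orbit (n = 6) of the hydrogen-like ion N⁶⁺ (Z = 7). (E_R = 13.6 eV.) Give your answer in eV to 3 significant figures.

-18.5 eV

E_n = −E_R·Z²/n² = −13.6 × 7²/6² = -18.5 eV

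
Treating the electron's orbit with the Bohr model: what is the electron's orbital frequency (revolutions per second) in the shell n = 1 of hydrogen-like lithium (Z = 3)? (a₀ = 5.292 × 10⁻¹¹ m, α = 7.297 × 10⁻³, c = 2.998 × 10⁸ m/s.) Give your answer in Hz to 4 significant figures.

5.921 × 10¹⁶ Hz

r = n²a₀/Z = 1.764 × 10⁻¹¹ m, v = Zαc/n = 6.563 × 10⁶ m/s
f = v/(2πr) = 5.921 × 10¹⁶ Hz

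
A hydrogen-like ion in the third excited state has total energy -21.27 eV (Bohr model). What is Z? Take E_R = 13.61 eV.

E_n = −E_R Z²/n² ⇒ Z² = −E_n n²/E_R = 21.27 × 4² / 13.61 ≈ 25.01
Z = 5

5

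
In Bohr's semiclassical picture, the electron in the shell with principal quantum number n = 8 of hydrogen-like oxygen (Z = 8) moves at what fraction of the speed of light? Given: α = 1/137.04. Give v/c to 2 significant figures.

0.0073

v_n = Zαc/n, so v/c = Zα/n = 8 × 0.0073 / 8 = 0.0073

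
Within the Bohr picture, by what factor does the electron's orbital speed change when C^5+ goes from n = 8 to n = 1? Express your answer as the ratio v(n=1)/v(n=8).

v ∝ Z^1 · n^-1; with Z fixed, v ∝ n^-1.
v(n=1)/v(n=8) = (1/8)^-1 = 8

8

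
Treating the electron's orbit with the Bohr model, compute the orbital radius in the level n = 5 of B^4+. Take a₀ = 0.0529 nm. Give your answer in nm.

0.265 nm

r_n = n²a₀/Z = 5² × 0.0529 / 5
    = 25 × 0.0529 / 5 = 0.265 nm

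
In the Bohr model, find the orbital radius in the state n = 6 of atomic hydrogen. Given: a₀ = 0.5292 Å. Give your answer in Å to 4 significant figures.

19.05 Å

r_n = n²a₀/Z = 6² × 0.5292 / 1
    = 36 × 0.5292 / 1 = 19.05 Å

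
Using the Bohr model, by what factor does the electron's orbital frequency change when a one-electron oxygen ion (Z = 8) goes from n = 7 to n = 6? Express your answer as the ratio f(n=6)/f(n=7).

343/216

f ∝ Z^2 · n^-3; with Z fixed, f ∝ n^-3.
f(n=6)/f(n=7) = (6/7)^-3 = 343/216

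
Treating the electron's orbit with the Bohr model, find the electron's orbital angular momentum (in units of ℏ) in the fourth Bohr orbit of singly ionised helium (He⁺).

L_n = nℏ, so L/ℏ = n = 4.

4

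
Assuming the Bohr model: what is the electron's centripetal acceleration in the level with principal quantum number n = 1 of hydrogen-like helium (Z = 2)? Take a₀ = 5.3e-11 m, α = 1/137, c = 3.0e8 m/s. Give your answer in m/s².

r = n²a₀/Z = 2.6e-11 m, v = Zαc/n = 4.4e6 m/s
a = v²/r = (4.4e6)² / 2.6e-11 = 7.2e23 m/s²

7.2e23 m/s²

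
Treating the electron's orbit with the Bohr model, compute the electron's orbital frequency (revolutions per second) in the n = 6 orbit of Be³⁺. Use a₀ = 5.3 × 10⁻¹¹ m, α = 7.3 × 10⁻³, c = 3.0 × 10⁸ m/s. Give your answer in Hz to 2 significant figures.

r = n²a₀/Z = 4.8 × 10⁻¹⁰ m, v = Zαc/n = 1.5 × 10⁶ m/s
f = v/(2πr) = 4.9 × 10¹⁴ Hz

4.9 × 10¹⁴ Hz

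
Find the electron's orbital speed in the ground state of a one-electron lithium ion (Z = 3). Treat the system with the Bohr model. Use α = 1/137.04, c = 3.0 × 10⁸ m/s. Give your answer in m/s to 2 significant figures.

6.6 × 10⁶ m/s

v_n = Zαc/n = 3 × 0.0073 × 3.0 × 10⁸ / 1
    = 6.6 × 10⁶ m/s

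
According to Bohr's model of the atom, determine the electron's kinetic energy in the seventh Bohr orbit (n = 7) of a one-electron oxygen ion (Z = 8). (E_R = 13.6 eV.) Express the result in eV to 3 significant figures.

For a Coulomb orbit the virial theorem gives K = −E_n.
E_n = −E_R·Z²/n², so K = E_R·Z²/n² = 13.6 × 8²/7² = 17.8 eV

17.8 eV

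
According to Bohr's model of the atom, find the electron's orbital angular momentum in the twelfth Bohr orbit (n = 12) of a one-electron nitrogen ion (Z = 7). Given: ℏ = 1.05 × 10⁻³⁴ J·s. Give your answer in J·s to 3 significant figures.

L_n = nℏ = 12 × 1.05 × 10⁻³⁴ = 1.26 × 10⁻³³ J·s

1.26 × 10⁻³³ J·s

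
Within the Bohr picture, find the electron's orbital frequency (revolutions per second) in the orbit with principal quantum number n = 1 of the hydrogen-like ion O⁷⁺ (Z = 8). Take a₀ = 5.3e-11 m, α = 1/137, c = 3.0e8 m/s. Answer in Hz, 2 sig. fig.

r = n²a₀/Z = 6.6e-12 m, v = Zαc/n = 1.8e7 m/s
f = v/(2πr) = 4.2e17 Hz

4.2e17 Hz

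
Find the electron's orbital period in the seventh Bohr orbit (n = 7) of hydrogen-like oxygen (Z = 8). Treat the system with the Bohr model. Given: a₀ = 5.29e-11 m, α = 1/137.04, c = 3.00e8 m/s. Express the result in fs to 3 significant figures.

r = n²a₀/Z = 7²·5.29e-11/8 = 3.24e-10 m
v = Zαc/n = 8·0.00730·3.00e8/7 = 2.50e6 m/s
T = 2πr/v = 8.14e-16 s = 0.814 fs

0.814 fs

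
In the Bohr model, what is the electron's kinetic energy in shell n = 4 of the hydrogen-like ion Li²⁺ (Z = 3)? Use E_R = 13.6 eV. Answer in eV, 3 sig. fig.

7.65 eV

For a Coulomb orbit the virial theorem gives K = −E_n.
E_n = −E_R·Z²/n², so K = E_R·Z²/n² = 13.6 × 3²/4² = 7.65 eV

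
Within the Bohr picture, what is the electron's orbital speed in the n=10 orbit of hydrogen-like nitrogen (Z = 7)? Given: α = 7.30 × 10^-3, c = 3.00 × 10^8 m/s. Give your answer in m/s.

v_n = Zαc/n = 7 × 0.00730 × 3.00 × 10^8 / 10
    = 1.53 × 10^6 m/s

1.53 × 10^6 m/s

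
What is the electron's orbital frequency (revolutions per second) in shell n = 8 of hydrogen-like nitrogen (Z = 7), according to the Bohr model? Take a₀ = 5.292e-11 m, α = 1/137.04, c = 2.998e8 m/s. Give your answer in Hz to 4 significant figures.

r = n²a₀/Z = 4.838e-10 m, v = Zαc/n = 1.914e6 m/s
f = v/(2πr) = 6.297e14 Hz

6.297e14 Hz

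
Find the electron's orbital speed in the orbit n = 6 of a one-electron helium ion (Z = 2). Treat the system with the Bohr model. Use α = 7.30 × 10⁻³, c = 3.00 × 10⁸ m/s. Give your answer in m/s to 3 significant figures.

v_n = Zαc/n = 2 × 0.00730 × 3.00 × 10⁸ / 6
    = 7.30 × 10⁵ m/s

7.30 × 10⁵ m/s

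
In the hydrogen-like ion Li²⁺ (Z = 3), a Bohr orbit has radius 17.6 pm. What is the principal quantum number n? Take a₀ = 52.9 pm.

r_n = n²a₀/Z ⇒ n² = rZ/a₀ = 17.6 × 3 / 52.9 ≈ 1.00
n = 1

1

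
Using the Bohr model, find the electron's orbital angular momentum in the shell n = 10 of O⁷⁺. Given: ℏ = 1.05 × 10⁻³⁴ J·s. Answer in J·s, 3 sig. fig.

L_n = nℏ = 10 × 1.05 × 10⁻³⁴ = 1.05 × 10⁻³³ J·s

1.05 × 10⁻³³ J·s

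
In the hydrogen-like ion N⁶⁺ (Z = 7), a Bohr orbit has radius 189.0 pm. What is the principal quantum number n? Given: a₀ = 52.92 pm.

5

r_n = n²a₀/Z ⇒ n² = rZ/a₀ = 189.0 × 7 / 52.92 ≈ 25.00
n = 5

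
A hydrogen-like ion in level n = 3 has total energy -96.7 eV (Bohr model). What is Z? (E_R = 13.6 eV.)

E_n = −E_R Z²/n² ⇒ Z² = −E_n n²/E_R = 96.7 × 3² / 13.6 ≈ 63.99
Z = 8

8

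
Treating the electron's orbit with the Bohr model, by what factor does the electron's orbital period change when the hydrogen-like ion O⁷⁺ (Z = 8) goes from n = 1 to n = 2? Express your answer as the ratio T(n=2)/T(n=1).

8

T ∝ Z^-2 · n^3; with Z fixed, T ∝ n^3.
T(n=2)/T(n=1) = (2/1)^3 = 8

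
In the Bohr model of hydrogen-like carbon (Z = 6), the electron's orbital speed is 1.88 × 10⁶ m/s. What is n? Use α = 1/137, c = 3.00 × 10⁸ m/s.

v_n = Zαc/n ⇒ n = Zαc/v = 6 × 0.00730 × 3.00 × 10⁸ / 1.88 × 10⁶ ≈ 6.99
n = 7

7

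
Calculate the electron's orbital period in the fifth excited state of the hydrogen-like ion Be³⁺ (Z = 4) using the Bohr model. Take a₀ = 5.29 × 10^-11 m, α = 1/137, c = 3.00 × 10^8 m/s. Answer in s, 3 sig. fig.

r = n²a₀/Z = 6²·5.29 × 10^-11/4 = 4.76 × 10^-10 m
v = Zαc/n = 4·0.00730·3.00 × 10^8/6 = 1.46 × 10^6 m/s
T = 2πr/v = 2.05 × 10^-15 s

2.05 × 10^-15 s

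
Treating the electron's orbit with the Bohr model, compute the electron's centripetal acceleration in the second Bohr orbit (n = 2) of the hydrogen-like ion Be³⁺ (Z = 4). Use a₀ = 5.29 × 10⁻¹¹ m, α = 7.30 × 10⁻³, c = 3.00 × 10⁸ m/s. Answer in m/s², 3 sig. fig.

r = n²a₀/Z = 5.29 × 10⁻¹¹ m, v = Zαc/n = 4.38 × 10⁶ m/s
a = v²/r = (4.38 × 10⁶)² / 5.29 × 10⁻¹¹ = 3.63 × 10²³ m/s²

3.63 × 10²³ m/s²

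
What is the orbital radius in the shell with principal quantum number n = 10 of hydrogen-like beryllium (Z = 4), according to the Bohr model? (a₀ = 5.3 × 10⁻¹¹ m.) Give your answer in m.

r_n = n²a₀/Z = 10² × 5.3 × 10⁻¹¹ / 4
    = 100 × 5.3 × 10⁻¹¹ / 4 = 1.3 × 10⁻⁹ m

1.3 × 10⁻⁹ m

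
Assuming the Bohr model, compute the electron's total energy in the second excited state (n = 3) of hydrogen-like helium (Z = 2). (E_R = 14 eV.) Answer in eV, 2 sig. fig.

-6.2 eV

E_n = −E_R·Z²/n² = −14 × 2²/3² = -6.2 eV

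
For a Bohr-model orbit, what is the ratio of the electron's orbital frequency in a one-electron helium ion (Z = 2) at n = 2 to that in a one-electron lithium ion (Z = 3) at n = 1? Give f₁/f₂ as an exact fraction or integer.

1/18

f ∝ Z^2 · n^-3
f₁/f₂ = (2/3)^2 · (2/1)^-3 = 1/18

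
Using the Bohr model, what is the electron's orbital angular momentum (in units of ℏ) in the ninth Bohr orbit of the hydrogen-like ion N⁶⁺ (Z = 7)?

9

L_n = nℏ, so L/ℏ = n = 9.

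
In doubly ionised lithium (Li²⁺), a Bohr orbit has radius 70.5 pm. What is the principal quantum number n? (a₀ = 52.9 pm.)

2

r_n = n²a₀/Z ⇒ n² = rZ/a₀ = 70.5 × 3 / 52.9 ≈ 4.00
n = 2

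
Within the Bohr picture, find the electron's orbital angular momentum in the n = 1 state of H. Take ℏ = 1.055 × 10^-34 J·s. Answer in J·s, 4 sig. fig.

1.055 × 10^-34 J·s

L_n = nℏ = 1 × 1.055 × 10^-34 = 1.055 × 10^-34 J·s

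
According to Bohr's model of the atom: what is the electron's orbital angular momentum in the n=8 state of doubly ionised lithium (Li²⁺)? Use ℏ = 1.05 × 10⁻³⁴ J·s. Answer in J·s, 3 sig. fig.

8.40 × 10⁻³⁴ J·s

L_n = nℏ = 8 × 1.05 × 10⁻³⁴ = 8.40 × 10⁻³⁴ J·s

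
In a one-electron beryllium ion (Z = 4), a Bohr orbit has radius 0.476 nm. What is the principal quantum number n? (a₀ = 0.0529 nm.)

6

r_n = n²a₀/Z ⇒ n² = rZ/a₀ = 0.476 × 4 / 0.0529 ≈ 35.99
n = 6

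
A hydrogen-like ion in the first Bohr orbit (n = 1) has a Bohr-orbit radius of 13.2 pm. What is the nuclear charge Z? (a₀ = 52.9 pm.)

r_n = n²a₀/Z ⇒ Z = n²a₀/r = 1² × 52.9 / 13.2 ≈ 4.01
Z = 4

4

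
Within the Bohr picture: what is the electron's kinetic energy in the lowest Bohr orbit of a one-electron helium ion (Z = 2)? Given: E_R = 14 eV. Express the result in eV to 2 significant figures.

56 eV

For a Coulomb orbit the virial theorem gives K = −E_n.
E_n = −E_R·Z²/n², so K = E_R·Z²/n² = 14 × 2²/1² = 56 eV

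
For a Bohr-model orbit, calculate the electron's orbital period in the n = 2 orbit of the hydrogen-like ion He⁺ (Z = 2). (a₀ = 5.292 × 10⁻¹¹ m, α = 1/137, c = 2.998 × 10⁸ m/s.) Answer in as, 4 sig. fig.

303.9 as

r = n²a₀/Z = 2²·5.292 × 10⁻¹¹/2 = 1.058 × 10⁻¹⁰ m
v = Zαc/n = 2·0.007299·2.998 × 10⁸/2 = 2.188 × 10⁶ m/s
T = 2πr/v = 3.039 × 10⁻¹⁶ s = 303.9 as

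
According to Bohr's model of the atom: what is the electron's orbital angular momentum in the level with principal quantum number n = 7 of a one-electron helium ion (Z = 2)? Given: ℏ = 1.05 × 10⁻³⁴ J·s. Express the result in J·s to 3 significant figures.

L_n = nℏ = 7 × 1.05 × 10⁻³⁴ = 7.35 × 10⁻³⁴ J·s

7.35 × 10⁻³⁴ J·s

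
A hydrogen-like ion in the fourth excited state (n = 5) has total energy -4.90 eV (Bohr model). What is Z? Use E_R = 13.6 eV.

E_n = −E_R Z²/n² ⇒ Z² = −E_n n²/E_R = 4.90 × 5² / 13.6 ≈ 9.01
Z = 3

3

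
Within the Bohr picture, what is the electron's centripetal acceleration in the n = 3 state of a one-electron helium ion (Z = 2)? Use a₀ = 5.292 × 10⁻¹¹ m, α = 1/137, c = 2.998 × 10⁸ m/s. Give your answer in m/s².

r = n²a₀/Z = 2.381 × 10⁻¹⁰ m, v = Zαc/n = 1.459 × 10⁶ m/s
a = v²/r = (1.459 × 10⁶)² / 2.381 × 10⁻¹⁰ = 8.937 × 10²¹ m/s²

8.937 × 10²¹ m/s²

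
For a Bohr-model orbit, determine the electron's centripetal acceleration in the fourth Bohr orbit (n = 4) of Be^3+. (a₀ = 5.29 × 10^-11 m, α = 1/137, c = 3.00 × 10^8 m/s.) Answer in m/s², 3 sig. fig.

2.27 × 10^22 m/s²

r = n²a₀/Z = 2.12 × 10^-10 m, v = Zαc/n = 2.19 × 10^6 m/s
a = v²/r = (2.19 × 10^6)² / 2.12 × 10^-10 = 2.27 × 10^22 m/s²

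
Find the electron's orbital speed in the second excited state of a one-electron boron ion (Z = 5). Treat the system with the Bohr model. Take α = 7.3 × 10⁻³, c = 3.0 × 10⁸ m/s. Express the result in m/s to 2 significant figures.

v_n = Zαc/n = 5 × 0.0073 × 3.0 × 10⁸ / 3
    = 3.6 × 10⁶ m/s

3.6 × 10⁶ m/s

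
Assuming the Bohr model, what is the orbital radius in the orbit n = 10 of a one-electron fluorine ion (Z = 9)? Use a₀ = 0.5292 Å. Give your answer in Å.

r_n = n²a₀/Z = 10² × 0.5292 / 9
    = 100 × 0.5292 / 9 = 5.880 Å

5.880 Å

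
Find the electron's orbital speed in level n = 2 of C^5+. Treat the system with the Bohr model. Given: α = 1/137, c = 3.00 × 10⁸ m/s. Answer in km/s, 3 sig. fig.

6570 km/s

v_n = Zαc/n = 6 × 0.00730 × 3.00 × 10⁸ / 2
    = 6570 km/s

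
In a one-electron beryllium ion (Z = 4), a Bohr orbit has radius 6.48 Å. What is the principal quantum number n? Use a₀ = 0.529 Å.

7

r_n = n²a₀/Z ⇒ n² = rZ/a₀ = 6.48 × 4 / 0.529 ≈ 49.00
n = 7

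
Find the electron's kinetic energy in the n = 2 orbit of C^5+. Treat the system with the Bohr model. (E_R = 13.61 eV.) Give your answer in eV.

122.5 eV

For a Coulomb orbit the virial theorem gives K = −E_n.
E_n = −E_R·Z²/n², so K = E_R·Z²/n² = 13.61 × 6²/2² = 122.5 eV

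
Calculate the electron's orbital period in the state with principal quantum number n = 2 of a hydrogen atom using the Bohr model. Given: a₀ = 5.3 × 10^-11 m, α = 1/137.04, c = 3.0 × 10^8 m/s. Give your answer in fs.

r = n²a₀/Z = 2²·5.3 × 10^-11/1 = 2.1 × 10^-10 m
v = Zαc/n = 1·0.0073·3.0 × 10^8/2 = 1.1 × 10^6 m/s
T = 2πr/v = 1.2 × 10^-15 s = 1.2 fs

1.2 fs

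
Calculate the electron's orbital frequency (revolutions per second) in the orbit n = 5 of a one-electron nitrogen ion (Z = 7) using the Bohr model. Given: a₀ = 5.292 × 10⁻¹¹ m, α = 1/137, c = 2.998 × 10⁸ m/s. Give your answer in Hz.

r = n²a₀/Z = 1.890 × 10⁻¹⁰ m, v = Zαc/n = 3.064 × 10⁶ m/s
f = v/(2πr) = 2.580 × 10¹⁵ Hz

2.580 × 10¹⁵ Hz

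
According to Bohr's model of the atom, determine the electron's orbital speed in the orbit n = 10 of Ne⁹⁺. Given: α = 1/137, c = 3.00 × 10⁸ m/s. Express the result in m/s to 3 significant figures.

2.19 × 10⁶ m/s

v_n = Zαc/n = 10 × 0.00730 × 3.00 × 10⁸ / 10
    = 2.19 × 10⁶ m/s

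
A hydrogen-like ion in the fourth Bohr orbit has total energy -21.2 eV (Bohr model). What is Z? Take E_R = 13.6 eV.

5

E_n = −E_R Z²/n² ⇒ Z² = −E_n n²/E_R = 21.2 × 4² / 13.6 ≈ 24.94
Z = 5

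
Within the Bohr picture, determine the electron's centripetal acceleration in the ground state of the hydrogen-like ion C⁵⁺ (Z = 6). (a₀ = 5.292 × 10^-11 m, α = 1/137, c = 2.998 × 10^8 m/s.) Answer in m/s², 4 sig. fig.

1.955 × 10^25 m/s²

r = n²a₀/Z = 8.820 × 10^-12 m, v = Zαc/n = 1.313 × 10^7 m/s
a = v²/r = (1.313 × 10^7)² / 8.820 × 10^-12 = 1.955 × 10^25 m/s²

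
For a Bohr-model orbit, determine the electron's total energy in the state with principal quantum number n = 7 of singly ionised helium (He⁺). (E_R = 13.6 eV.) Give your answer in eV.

E_n = −E_R·Z²/n² = −13.6 × 2²/7² = -1.11 eV

-1.11 eV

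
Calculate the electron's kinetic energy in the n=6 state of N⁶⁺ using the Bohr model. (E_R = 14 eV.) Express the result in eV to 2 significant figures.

19 eV

For a Coulomb orbit the virial theorem gives K = −E_n.
E_n = −E_R·Z²/n², so K = E_R·Z²/n² = 14 × 7²/6² = 19 eV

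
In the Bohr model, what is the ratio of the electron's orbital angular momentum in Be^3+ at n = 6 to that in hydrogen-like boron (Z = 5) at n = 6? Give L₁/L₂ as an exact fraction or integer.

1

L = nℏ is independent of Z.
L₁/L₂ = n₁/n₂ = 6/6 = 1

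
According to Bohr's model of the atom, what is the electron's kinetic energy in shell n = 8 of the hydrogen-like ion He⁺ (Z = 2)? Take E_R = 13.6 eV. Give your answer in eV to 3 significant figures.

For a Coulomb orbit the virial theorem gives K = −E_n.
E_n = −E_R·Z²/n², so K = E_R·Z²/n² = 13.6 × 2²/8² = 0.850 eV

0.850 eV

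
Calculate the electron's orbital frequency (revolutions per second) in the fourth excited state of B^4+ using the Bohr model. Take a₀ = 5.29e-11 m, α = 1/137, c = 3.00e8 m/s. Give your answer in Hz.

1.32e15 Hz

r = n²a₀/Z = 2.64e-10 m, v = Zαc/n = 2.19e6 m/s
f = v/(2πr) = 1.32e15 Hz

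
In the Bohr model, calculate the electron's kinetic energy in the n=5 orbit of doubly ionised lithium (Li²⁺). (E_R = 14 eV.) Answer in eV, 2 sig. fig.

5.0 eV

For a Coulomb orbit the virial theorem gives K = −E_n.
E_n = −E_R·Z²/n², so K = E_R·Z²/n² = 14 × 3²/5² = 5.0 eV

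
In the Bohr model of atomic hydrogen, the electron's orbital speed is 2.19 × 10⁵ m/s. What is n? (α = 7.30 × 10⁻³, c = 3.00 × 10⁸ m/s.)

10

v_n = Zαc/n ⇒ n = Zαc/v = 1 × 0.00730 × 3.00 × 10⁸ / 2.19 × 10⁵ ≈ 10.00
n = 10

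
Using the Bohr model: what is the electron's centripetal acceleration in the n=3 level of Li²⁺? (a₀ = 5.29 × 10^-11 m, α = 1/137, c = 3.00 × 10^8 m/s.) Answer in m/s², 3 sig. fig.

r = n²a₀/Z = 1.59 × 10^-10 m, v = Zαc/n = 2.19 × 10^6 m/s
a = v²/r = (2.19 × 10^6)² / 1.59 × 10^-10 = 3.02 × 10^22 m/s²

3.02 × 10^22 m/s²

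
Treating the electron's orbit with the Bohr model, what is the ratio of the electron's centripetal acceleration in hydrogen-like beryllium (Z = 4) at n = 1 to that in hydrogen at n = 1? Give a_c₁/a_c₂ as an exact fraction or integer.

a_c ∝ Z^3 · n^-4
a_c₁/a_c₂ = (4/1)^3 · (1/1)^-4 = 64

64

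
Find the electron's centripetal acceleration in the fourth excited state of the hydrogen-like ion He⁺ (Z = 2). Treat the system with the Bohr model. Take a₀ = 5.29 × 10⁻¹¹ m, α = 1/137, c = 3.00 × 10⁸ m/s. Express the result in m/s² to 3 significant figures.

1.16 × 10²¹ m/s²

r = n²a₀/Z = 6.61 × 10⁻¹⁰ m, v = Zαc/n = 8.76 × 10⁵ m/s
a = v²/r = (8.76 × 10⁵)² / 6.61 × 10⁻¹⁰ = 1.16 × 10²¹ m/s²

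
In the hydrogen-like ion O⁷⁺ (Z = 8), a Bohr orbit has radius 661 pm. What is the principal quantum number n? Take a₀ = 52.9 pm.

r_n = n²a₀/Z ⇒ n² = rZ/a₀ = 661 × 8 / 52.9 ≈ 99.96
n = 10

10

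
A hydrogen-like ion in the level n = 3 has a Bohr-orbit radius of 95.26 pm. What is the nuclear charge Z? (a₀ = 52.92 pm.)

5

r_n = n²a₀/Z ⇒ Z = n²a₀/r = 3² × 52.92 / 95.26 ≈ 5.00
Z = 5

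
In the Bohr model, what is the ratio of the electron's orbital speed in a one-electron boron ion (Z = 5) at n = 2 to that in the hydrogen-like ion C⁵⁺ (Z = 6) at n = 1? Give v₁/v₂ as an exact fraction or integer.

v ∝ Z^1 · n^-1
v₁/v₂ = (5/6)^1 · (2/1)^-1 = 5/12

5/12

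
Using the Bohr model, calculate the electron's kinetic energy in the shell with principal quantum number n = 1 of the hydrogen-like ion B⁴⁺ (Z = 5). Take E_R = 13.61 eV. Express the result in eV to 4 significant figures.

For a Coulomb orbit the virial theorem gives K = −E_n.
E_n = −E_R·Z²/n², so K = E_R·Z²/n² = 13.61 × 5²/1² = 340.2 eV

340.2 eV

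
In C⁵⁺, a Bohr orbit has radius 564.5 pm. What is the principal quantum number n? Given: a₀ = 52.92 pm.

r_n = n²a₀/Z ⇒ n² = rZ/a₀ = 564.5 × 6 / 52.92 ≈ 64.00
n = 8

8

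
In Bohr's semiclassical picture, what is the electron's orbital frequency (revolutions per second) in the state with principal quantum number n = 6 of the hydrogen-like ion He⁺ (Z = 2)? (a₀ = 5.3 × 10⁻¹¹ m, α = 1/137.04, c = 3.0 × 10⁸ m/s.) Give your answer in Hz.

1.2 × 10¹⁴ Hz

r = n²a₀/Z = 9.5 × 10⁻¹⁰ m, v = Zαc/n = 7.3 × 10⁵ m/s
f = v/(2πr) = 1.2 × 10¹⁴ Hz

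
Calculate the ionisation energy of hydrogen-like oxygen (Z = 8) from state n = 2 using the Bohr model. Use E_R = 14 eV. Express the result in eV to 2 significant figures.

E_n = −E_R·Z²/n² = −14 × 8²/2² eV = -220 eV
Ionisation energy = −E_n = 220 eV

220 eV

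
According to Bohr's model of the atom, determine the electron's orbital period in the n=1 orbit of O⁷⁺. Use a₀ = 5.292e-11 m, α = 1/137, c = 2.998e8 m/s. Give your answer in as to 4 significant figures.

r = n²a₀/Z = 1²·5.292e-11/8 = 6.615e-12 m
v = Zαc/n = 8·0.007299·2.998e8/1 = 1.751e7 m/s
T = 2πr/v = 2.374e-18 s = 2.374 as

2.374 as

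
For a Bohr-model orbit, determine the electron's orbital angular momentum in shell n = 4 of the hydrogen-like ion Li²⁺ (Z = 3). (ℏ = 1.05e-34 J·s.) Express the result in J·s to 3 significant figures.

4.20e-34 J·s

L_n = nℏ = 4 × 1.05e-34 = 4.20e-34 J·s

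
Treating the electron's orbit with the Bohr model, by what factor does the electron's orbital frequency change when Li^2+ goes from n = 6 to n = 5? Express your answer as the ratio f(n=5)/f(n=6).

f ∝ Z^2 · n^-3; with Z fixed, f ∝ n^-3.
f(n=5)/f(n=6) = (5/6)^-3 = 216/125

216/125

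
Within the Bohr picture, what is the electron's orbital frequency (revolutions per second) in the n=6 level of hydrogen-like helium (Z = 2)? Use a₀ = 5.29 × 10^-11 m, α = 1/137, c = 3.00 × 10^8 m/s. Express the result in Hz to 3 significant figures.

1.22 × 10^14 Hz

r = n²a₀/Z = 9.52 × 10^-10 m, v = Zαc/n = 7.30 × 10^5 m/s
f = v/(2πr) = 1.22 × 10^14 Hz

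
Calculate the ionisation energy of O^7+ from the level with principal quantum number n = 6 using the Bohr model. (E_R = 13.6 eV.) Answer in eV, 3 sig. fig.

24.2 eV

E_n = −E_R·Z²/n² = −13.6 × 8²/6² eV = -24.2 eV
Ionisation energy = −E_n = 24.2 eV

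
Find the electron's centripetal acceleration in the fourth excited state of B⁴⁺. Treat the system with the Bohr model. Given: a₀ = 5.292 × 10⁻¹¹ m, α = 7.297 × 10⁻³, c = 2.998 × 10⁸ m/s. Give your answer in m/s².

1.809 × 10²² m/s²

r = n²a₀/Z = 2.646 × 10⁻¹⁰ m, v = Zαc/n = 2.188 × 10⁶ m/s
a = v²/r = (2.188 × 10⁶)² / 2.646 × 10⁻¹⁰ = 1.809 × 10²² m/s²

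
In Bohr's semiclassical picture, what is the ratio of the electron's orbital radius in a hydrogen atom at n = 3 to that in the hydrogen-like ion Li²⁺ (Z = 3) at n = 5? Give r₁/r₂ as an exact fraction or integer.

r ∝ Z^-1 · n^2
r₁/r₂ = (1/3)^-1 · (3/5)^2 = 27/25

27/25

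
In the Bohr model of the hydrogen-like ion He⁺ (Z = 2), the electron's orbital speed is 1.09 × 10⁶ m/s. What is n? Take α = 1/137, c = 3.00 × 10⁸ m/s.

v_n = Zαc/n ⇒ n = Zαc/v = 2 × 0.00730 × 3.00 × 10⁸ / 1.09 × 10⁶ ≈ 4.02
n = 4

4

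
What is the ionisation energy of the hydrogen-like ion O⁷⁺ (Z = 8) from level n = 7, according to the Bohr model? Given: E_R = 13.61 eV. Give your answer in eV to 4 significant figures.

17.78 eV

E_n = −E_R·Z²/n² = −13.61 × 8²/7² eV = -17.78 eV
Ionisation energy = −E_n = 17.78 eV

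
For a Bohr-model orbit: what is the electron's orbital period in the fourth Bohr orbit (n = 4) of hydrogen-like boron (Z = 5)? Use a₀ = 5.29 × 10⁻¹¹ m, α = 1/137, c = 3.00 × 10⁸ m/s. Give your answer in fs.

r = n²a₀/Z = 4²·5.29 × 10⁻¹¹/5 = 1.69 × 10⁻¹⁰ m
v = Zαc/n = 5·0.00730·3.00 × 10⁸/4 = 2.74 × 10⁶ m/s
T = 2πr/v = 3.89 × 10⁻¹⁶ s = 0.389 fs

0.389 fs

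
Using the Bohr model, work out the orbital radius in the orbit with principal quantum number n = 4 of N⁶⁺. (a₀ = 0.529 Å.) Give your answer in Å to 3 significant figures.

r_n = n²a₀/Z = 4² × 0.529 / 7
    = 16 × 0.529 / 7 = 1.21 Å

1.21 Å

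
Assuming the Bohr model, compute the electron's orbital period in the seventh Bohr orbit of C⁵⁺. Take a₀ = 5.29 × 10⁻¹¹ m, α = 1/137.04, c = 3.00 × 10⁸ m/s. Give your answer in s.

1.45 × 10⁻¹⁵ s

r = n²a₀/Z = 7²·5.29 × 10⁻¹¹/6 = 4.32 × 10⁻¹⁰ m
v = Zαc/n = 6·0.00730·3.00 × 10⁸/7 = 1.88 × 10⁶ m/s
T = 2πr/v = 1.45 × 10⁻¹⁵ s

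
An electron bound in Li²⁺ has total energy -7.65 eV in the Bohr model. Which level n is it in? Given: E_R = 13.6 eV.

E_n = −E_R Z²/n² ⇒ n² = E_R Z²/(−E_n) = 13.6 × 3² / 7.65 ≈ 16.00
n = 4

4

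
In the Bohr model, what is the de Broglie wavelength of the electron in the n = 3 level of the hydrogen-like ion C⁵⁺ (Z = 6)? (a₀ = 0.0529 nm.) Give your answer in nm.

0.166 nm

The Bohr quantisation condition is nλ = 2πr_n.
r_n = n²a₀/Z = 0.0794 nm
λ = 2πr_n/n = 2π·0.0794/3 = 0.166 nm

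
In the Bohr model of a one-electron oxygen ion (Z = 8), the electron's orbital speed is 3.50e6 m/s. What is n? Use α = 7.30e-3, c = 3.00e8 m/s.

v_n = Zαc/n ⇒ n = Zαc/v = 8 × 0.00730 × 3.00e8 / 3.50e6 ≈ 5.01
n = 5

5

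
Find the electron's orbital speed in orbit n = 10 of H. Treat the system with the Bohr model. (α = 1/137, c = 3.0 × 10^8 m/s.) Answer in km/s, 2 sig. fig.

220 km/s

v_n = Zαc/n = 1 × 0.0073 × 3.0 × 10^8 / 10
    = 220 km/s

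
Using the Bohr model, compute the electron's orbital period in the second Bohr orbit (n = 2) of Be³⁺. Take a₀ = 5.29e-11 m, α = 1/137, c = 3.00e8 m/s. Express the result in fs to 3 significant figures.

0.0759 fs

r = n²a₀/Z = 2²·5.29e-11/4 = 5.29e-11 m
v = Zαc/n = 4·0.00730·3.00e8/2 = 4.38e6 m/s
T = 2πr/v = 7.59e-17 s = 0.0759 fs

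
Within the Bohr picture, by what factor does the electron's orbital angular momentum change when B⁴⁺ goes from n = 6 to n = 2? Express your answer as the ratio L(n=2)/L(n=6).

1/3

L = nℏ depends only on n, so L ∝ n.
L(n=2)/L(n=6) = (2/6)^1 = 1/3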